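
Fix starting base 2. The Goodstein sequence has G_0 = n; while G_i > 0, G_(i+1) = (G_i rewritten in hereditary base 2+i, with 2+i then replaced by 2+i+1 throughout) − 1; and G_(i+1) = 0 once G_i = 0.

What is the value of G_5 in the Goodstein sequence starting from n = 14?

5862840

base 2: 14 = 2^(2 + 1) + 2^2 + 2; at 3: 3^(3 + 1) + 3^3 + 3 = 111; next = 110
base 3: 110 = 3^(3 + 1) + 3^3 + 2; at 4: 4^(4 + 1) + 4^4 + 2 = 1282; next = 1281
base 4: 1281 = 4^(4 + 1) + 4^4 + 1; at 5: 5^(5 + 1) + 5^5 + 1 = 18751; next = 18750
base 5: 18750 = 5^(5 + 1) + 5^5; at 6: 6^(6 + 1) + 6^6 = 326592; next = 326591
base 6: 326591 = 6^(6 + 1) + 5·6^5 + 5·6^4 + 5·6^3 + 5·6^2 + 5·6 + 5; at 7: 7^(7 + 1) + 5·7^5 + 5·7^4 + 5·7^3 + 5·7^2 + 5·7 + 5 = 5862841; next = 5862840
base 7: 5862840 = 7^(7 + 1) + 5·7^5 + 5·7^4 + 5·7^3 + 5·7^2 + 5·7 + 4; at 8: 8^(8 + 1) + 5·8^5 + 5·8^4 + 5·8^3 + 5·8^2 + 5·8 + 4 = 134404972; next = 134404971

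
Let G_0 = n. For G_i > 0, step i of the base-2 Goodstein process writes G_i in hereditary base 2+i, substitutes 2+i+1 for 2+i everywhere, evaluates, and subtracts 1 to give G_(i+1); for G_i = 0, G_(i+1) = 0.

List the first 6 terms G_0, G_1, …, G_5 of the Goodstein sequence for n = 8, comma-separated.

8, 80, 553, 6310, 93395, 1647195

G_0 = 8. HB_2(8) = 2^(2 + 1). Bump = 81. G_1 = 80.
G_1 = 80. HB_3(80) = 2·3^3 + 2·3^2 + 2·3 + 2. Bump = 554. G_2 = 553.
G_2 = 553. HB_4(553) = 2·4^4 + 2·4^2 + 2·4 + 1. Bump = 6311. G_3 = 6310.
G_3 = 6310. HB_5(6310) = 2·5^5 + 2·5^2 + 2·5. Bump = 93396. G_4 = 93395.
G_4 = 93395. HB_6(93395) = 2·6^6 + 2·6^2 + 6 + 5. Bump = 1647196. G_5 = 1647195.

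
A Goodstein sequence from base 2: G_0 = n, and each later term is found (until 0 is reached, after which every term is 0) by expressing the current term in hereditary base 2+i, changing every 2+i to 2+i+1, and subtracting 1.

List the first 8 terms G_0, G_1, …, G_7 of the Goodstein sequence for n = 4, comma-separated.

base 2: 4 = 2^2; at 3: 3^3 = 27; next = 26
base 3: 26 = 2·3^2 + 2·3 + 2; at 4: 2·4^2 + 2·4 + 2 = 42; next = 41
base 4: 41 = 2·4^2 + 2·4 + 1; at 5: 2·5^2 + 2·5 + 1 = 61; next = 60
base 5: 60 = 2·5^2 + 2·5; at 6: 2·6^2 + 2·6 = 84; next = 83
base 6: 83 = 2·6^2 + 6 + 5; at 7: 2·7^2 + 7 + 5 = 110; next = 109
base 7: 109 = 2·7^2 + 7 + 4; at 8: 2·8^2 + 8 + 4 = 140; next = 139
base 8: 139 = 2·8^2 + 8 + 3; at 9: 2·9^2 + 9 + 3 = 174; next = 173

4, 26, 41, 60, 83, 109, 139, 173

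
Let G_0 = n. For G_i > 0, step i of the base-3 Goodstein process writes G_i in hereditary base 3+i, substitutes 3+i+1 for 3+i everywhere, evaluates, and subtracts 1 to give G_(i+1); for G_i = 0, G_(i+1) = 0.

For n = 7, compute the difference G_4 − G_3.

(0) 7|_3 = 2·3 + 1 ↦ 2·4 + 1|_4 = 9 ⇒ 8
(1) 8|_4 = 2·4 ↦ 2·5|_5 = 10 ⇒ 9
(2) 9|_5 = 5 + 4 ↦ 6 + 4|_6 = 10 ⇒ 9
(3) 9|_6 = 6 + 3 ↦ 7 + 3|_7 = 10 ⇒ 9

0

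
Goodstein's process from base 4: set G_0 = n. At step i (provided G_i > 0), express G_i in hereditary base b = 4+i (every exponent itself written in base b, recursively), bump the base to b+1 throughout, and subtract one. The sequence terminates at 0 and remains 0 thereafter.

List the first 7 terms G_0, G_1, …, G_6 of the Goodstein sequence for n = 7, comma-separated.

7, 7, 7, 7, 7, 6, 5

base 4: 7 = 4 + 3; at 5: 5 + 3 = 8; next = 7
base 5: 7 = 5 + 2; at 6: 6 + 2 = 8; next = 7
base 6: 7 = 6 + 1; at 7: 7 + 1 = 8; next = 7
base 7: 7 = 7; at 8: 8 = 8; next = 7
base 8: 7 = 7; at 9: 7 = 7; next = 6
base 9: 6 = 6; at 10: 6 = 6; next = 5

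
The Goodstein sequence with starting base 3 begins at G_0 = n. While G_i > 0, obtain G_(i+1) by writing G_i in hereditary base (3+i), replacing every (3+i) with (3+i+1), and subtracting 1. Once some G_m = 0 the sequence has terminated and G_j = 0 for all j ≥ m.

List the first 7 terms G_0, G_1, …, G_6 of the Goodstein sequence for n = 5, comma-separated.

(0) 5|_3 = 3 + 2 ↦ 4 + 2|_4 = 6 ⇒ 5
(1) 5|_4 = 4 + 1 ↦ 5 + 1|_5 = 6 ⇒ 5
(2) 5|_5 = 5 ↦ 6|_6 = 6 ⇒ 5
(3) 5|_6 = 5 ↦ 5|_7 = 5 ⇒ 4
(4) 4|_7 = 4 ↦ 4|_8 = 4 ⇒ 3
(5) 3|_8 = 3 ↦ 3|_9 = 3 ⇒ 2

5, 5, 5, 5, 4, 3, 2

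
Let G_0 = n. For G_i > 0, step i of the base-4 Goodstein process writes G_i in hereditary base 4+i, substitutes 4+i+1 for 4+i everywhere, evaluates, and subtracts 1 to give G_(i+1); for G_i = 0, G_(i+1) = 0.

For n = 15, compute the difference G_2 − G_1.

G_0 = 15. HB_4(15) = 3·4 + 3. Bump = 18. G_1 = 17.
G_1 = 17. HB_5(17) = 3·5 + 2. Bump = 20. G_2 = 19.

2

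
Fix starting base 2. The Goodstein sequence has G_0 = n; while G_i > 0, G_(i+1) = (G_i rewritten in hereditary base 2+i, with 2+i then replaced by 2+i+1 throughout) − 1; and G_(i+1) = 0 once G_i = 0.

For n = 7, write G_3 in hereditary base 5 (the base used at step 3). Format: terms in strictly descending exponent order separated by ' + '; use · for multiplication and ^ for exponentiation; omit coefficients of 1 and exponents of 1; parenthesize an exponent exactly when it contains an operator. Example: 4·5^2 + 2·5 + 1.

5^5 + 2

step 0: 7 = 2^2 + 2 + 1; sub 3 for 2: 3^3 + 3 + 1; = 31; G_1 = 31−1 = 30
step 1: 30 = 3^3 + 3; sub 4 for 3: 4^4 + 4; = 260; G_2 = 260−1 = 259
step 2: 259 = 4^4 + 3; sub 5 for 4: 5^5 + 3; = 3128; G_3 = 3128−1 = 3127
step 3: 3127 = 5^5 + 2; sub 6 for 5: 6^6 + 2; = 46658; G_4 = 46658−1 = 46657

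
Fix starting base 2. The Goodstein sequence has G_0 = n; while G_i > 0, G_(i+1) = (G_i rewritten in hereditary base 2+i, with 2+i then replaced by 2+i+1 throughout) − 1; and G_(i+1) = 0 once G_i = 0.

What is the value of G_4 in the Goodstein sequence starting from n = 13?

G_0 = 13. HB_2(13) = 2^(2 + 1) + 2^2 + 1. Bump = 109. G_1 = 108.
G_1 = 108. HB_3(108) = 3^(3 + 1) + 3^3. Bump = 1280. G_2 = 1279.
G_2 = 1279. HB_4(1279) = 4^(4 + 1) + 3·4^3 + 3·4^2 + 3·4 + 3. Bump = 16093. G_3 = 16092.
G_3 = 16092. HB_5(16092) = 5^(5 + 1) + 3·5^3 + 3·5^2 + 3·5 + 2. Bump = 280712. G_4 = 280711.
G_4 = 280711. HB_6(280711) = 6^(6 + 1) + 3·6^3 + 3·6^2 + 3·6 + 1. Bump = 5765999. G_5 = 5765998.

280711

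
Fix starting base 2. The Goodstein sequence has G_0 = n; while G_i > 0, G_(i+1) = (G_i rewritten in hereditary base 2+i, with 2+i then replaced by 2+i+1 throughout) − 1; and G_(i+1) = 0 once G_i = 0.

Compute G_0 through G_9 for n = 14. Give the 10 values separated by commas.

14, 110, 1281, 18750, 326591, 5862840, 134404971, 3487116548, 100000555551, 3138429262496

base 2: 14 = 2^(2 + 1) + 2^2 + 2; at 3: 3^(3 + 1) + 3^3 + 3 = 111; next = 110
base 3: 110 = 3^(3 + 1) + 3^3 + 2; at 4: 4^(4 + 1) + 4^4 + 2 = 1282; next = 1281
base 4: 1281 = 4^(4 + 1) + 4^4 + 1; at 5: 5^(5 + 1) + 5^5 + 1 = 18751; next = 18750
base 5: 18750 = 5^(5 + 1) + 5^5; at 6: 6^(6 + 1) + 6^6 = 326592; next = 326591
base 6: 326591 = 6^(6 + 1) + 5·6^5 + 5·6^4 + 5·6^3 + 5·6^2 + 5·6 + 5; at 7: 7^(7 + 1) + 5·7^5 + 5·7^4 + 5·7^3 + 5·7^2 + 5·7 + 5 = 5862841; next = 5862840
base 7: 5862840 = 7^(7 + 1) + 5·7^5 + 5·7^4 + 5·7^3 + 5·7^2 + 5·7 + 4; at 8: 8^(8 + 1) + 5·8^5 + 5·8^4 + 5·8^3 + 5·8^2 + 5·8 + 4 = 134404972; next = 134404971
base 8: 134404971 = 8^(8 + 1) + 5·8^5 + 5·8^4 + 5·8^3 + 5·8^2 + 5·8 + 3; at 9: 9^(9 + 1) + 5·9^5 + 5·9^4 + 5·9^3 + 5·9^2 + 5·9 + 3 = 3487116549; next = 3487116548
base 9: 3487116548 = 9^(9 + 1) + 5·9^5 + 5·9^4 + 5·9^3 + 5·9^2 + 5·9 + 2; at 10: 10^(10 + 1) + 5·10^5 + 5·10^4 + 5·10^3 + 5·10^2 + 5·10 + 2 = 100000555552; next = 100000555551
base 10: 100000555551 = 10^(10 + 1) + 5·10^5 + 5·10^4 + 5·10^3 + 5·10^2 + 5·10 + 1; at 11: 11^(11 + 1) + 5·11^5 + 5·11^4 + 5·11^3 + 5·11^2 + 5·11 + 1 = 3138429262497; next = 3138429262496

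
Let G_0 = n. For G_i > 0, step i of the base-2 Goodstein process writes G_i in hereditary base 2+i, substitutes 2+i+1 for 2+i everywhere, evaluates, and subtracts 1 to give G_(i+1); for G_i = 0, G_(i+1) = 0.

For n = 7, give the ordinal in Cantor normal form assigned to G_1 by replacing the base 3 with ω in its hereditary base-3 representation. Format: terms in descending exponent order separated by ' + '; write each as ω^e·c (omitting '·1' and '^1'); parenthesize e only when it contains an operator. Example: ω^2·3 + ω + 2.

step 0: 7 = 2^2 + 2 + 1; sub 3 for 2: 3^3 + 3 + 1; = 31; G_1 = 31−1 = 30
step 1: 30 = 3^3 + 3; sub 4 for 3: 4^4 + 4; = 260; G_2 = 260−1 = 259

ω^ω + ω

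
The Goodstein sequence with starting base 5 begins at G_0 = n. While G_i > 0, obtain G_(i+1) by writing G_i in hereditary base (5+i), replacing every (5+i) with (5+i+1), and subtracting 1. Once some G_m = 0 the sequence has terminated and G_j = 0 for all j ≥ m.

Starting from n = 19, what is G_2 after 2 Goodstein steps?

23

i=0: 19 = 3·5 + 4 (b=5); 5→6: 3·6 + 4 = 22; 22−1 = 21
i=1: 21 = 3·6 + 3 (b=6); 6→7: 3·7 + 3 = 24; 24−1 = 23
i=2: 23 = 3·7 + 2 (b=7); 7→8: 3·8 + 2 = 26; 26−1 = 25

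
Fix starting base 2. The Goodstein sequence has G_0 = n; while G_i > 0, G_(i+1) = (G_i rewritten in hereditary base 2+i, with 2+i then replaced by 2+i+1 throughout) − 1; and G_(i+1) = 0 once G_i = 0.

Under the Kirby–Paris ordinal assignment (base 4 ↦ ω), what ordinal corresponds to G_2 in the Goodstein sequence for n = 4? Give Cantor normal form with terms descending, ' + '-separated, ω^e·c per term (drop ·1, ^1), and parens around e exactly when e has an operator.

ω^2·2 + ω·2 + 1

step 0: 4 = 2^2; sub 3 for 2: 3^3; = 27; G_1 = 27−1 = 26
step 1: 26 = 2·3^2 + 2·3 + 2; sub 4 for 3: 2·4^2 + 2·4 + 2; = 42; G_2 = 42−1 = 41
step 2: 41 = 2·4^2 + 2·4 + 1; sub 5 for 4: 2·5^2 + 2·5 + 1; = 61; G_3 = 61−1 = 60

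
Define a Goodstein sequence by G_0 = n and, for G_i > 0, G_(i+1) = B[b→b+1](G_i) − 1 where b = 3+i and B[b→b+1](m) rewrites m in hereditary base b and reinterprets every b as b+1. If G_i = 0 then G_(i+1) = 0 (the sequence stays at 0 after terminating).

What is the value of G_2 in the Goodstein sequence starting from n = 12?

27

G_0 = 12. HB_3(12) = 3^2 + 3. Bump = 20. G_1 = 19.
G_1 = 19. HB_4(19) = 4^2 + 3. Bump = 28. G_2 = 27.
G_2 = 27. HB_5(27) = 5^2 + 2. Bump = 38. G_3 = 37.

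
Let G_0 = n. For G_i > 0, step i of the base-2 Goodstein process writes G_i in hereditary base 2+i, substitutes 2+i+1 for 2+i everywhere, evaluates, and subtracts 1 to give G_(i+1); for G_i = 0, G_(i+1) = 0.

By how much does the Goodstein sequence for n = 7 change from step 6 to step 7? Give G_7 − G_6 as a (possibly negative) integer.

20888664

base 2: 7 = 2^2 + 2 + 1; at 3: 3^3 + 3 + 1 = 31; next = 30
base 3: 30 = 3^3 + 3; at 4: 4^4 + 4 = 260; next = 259
base 4: 259 = 4^4 + 3; at 5: 5^5 + 3 = 3128; next = 3127
base 5: 3127 = 5^5 + 2; at 6: 6^6 + 2 = 46658; next = 46657
base 6: 46657 = 6^6 + 1; at 7: 7^7 + 1 = 823544; next = 823543
base 7: 823543 = 7^7; at 8: 8^8 = 16777216; next = 16777215
base 8: 16777215 = 7·8^7 + 7·8^6 + 7·8^5 + 7·8^4 + 7·8^3 + 7·8^2 + 7·8 + 7; at 9: 7·9^7 + 7·9^6 + 7·9^5 + 7·9^4 + 7·9^3 + 7·9^2 + 7·9 + 7 = 37665880; next = 37665879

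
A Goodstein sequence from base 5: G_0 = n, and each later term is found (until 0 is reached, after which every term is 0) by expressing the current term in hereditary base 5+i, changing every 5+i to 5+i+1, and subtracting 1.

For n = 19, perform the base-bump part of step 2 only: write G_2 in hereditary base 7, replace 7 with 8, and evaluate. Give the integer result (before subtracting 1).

26

i=0: 19 = 3·5 + 4 (b=5); 5→6: 3·6 + 4 = 22; 22−1 = 21
i=1: 21 = 3·6 + 3 (b=6); 6→7: 3·7 + 3 = 24; 24−1 = 23
i=2: 23 = 3·7 + 2 (b=7); 7→8: 3·8 + 2 = 26; 26−1 = 25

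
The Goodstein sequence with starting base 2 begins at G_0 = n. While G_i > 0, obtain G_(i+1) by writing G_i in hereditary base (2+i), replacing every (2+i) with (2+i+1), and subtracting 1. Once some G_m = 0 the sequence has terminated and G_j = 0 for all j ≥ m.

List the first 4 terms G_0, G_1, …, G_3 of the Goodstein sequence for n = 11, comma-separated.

11, 84, 1027, 15627

base 2: 11 = 2^(2 + 1) + 2 + 1; at 3: 3^(3 + 1) + 3 + 1 = 85; next = 84
base 3: 84 = 3^(3 + 1) + 3; at 4: 4^(4 + 1) + 4 = 1028; next = 1027
base 4: 1027 = 4^(4 + 1) + 3; at 5: 5^(5 + 1) + 3 = 15628; next = 15627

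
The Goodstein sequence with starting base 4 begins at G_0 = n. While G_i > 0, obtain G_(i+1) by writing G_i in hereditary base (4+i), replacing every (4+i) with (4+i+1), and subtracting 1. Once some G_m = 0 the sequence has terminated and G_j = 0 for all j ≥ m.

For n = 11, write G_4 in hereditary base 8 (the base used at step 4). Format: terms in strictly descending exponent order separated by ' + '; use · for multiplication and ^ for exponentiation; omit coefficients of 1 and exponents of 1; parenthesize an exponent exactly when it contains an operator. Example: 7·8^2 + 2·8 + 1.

G_0=11  [base 4] 2·4 + 3  →[4↦5]→  2·5 + 3 = 13  −1 ⇒ G_1=12
G_1=12  [base 5] 2·5 + 2  →[5↦6]→  2·6 + 2 = 14  −1 ⇒ G_2=13
G_2=13  [base 6] 2·6 + 1  →[6↦7]→  2·7 + 1 = 15  −1 ⇒ G_3=14
G_3=14  [base 7] 2·7  →[7↦8]→  2·8 = 16  −1 ⇒ G_4=15
G_4=15  [base 8] 8 + 7  →[8↦9]→  9 + 7 = 16  −1 ⇒ G_5=15

8 + 7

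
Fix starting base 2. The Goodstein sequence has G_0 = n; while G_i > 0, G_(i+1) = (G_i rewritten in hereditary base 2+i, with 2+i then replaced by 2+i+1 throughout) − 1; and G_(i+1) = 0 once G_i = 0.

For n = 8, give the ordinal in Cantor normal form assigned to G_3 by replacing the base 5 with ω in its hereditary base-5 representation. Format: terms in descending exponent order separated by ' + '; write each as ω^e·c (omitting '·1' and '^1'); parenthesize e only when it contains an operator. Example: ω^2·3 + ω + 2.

i=0: 8 = 2^(2 + 1) (b=2); 2→3: 3^(3 + 1) = 81; 81−1 = 80
i=1: 80 = 2·3^3 + 2·3^2 + 2·3 + 2 (b=3); 3→4: 2·4^4 + 2·4^2 + 2·4 + 2 = 554; 554−1 = 553
i=2: 553 = 2·4^4 + 2·4^2 + 2·4 + 1 (b=4); 4→5: 2·5^5 + 2·5^2 + 2·5 + 1 = 6311; 6311−1 = 6310
i=3: 6310 = 2·5^5 + 2·5^2 + 2·5 (b=5); 5→6: 2·6^6 + 2·6^2 + 2·6 = 93396; 93396−1 = 93395

ω^ω·2 + ω^2·2 + ω·2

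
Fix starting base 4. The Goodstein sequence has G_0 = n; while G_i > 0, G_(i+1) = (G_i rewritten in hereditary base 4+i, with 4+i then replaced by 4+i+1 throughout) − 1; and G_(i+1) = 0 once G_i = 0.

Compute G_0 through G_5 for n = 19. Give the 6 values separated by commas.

19, 27, 37, 49, 63, 69

i=0: 19 = 4^2 + 3 (b=4); 4→5: 5^2 + 3 = 28; 28−1 = 27
i=1: 27 = 5^2 + 2 (b=5); 5→6: 6^2 + 2 = 38; 38−1 = 37
i=2: 37 = 6^2 + 1 (b=6); 6→7: 7^2 + 1 = 50; 50−1 = 49
i=3: 49 = 7^2 (b=7); 7→8: 8^2 = 64; 64−1 = 63
i=4: 63 = 7·8 + 7 (b=8); 8→9: 7·9 + 7 = 70; 70−1 = 69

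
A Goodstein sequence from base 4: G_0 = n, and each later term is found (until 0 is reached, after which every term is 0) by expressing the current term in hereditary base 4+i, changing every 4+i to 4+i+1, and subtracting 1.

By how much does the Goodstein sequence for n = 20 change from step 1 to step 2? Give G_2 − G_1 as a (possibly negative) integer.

10

G_0 = 20. HB_4(20) = 4^2 + 4. Bump = 30. G_1 = 29.
G_1 = 29. HB_5(29) = 5^2 + 4. Bump = 40. G_2 = 39.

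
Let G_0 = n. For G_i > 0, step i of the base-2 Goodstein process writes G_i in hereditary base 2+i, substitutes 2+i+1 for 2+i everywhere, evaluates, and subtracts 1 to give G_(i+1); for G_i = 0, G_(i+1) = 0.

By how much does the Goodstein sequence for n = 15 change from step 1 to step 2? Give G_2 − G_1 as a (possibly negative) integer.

G_0=15  [base 2] 2^(2 + 1) + 2^2 + 2 + 1  →[2↦3]→  3^(3 + 1) + 3^3 + 3 + 1 = 112  −1 ⇒ G_1=111
G_1=111  [base 3] 3^(3 + 1) + 3^3 + 3  →[3↦4]→  4^(4 + 1) + 4^4 + 4 = 1284  −1 ⇒ G_2=1283

1172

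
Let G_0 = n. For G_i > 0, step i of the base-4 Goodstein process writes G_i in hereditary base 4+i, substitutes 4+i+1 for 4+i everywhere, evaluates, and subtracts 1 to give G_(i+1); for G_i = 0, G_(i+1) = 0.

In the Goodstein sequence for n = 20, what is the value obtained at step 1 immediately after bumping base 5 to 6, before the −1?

40

G_0 = 20. HB_4(20) = 4^2 + 4. Bump = 30. G_1 = 29.
G_1 = 29. HB_5(29) = 5^2 + 4. Bump = 40. G_2 = 39.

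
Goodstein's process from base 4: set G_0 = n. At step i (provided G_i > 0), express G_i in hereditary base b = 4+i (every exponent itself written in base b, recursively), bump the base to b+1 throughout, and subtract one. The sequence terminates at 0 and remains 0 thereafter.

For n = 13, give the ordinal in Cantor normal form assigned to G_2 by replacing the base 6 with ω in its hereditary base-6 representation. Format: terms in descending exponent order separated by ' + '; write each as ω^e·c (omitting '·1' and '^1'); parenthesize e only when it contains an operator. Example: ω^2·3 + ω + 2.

G_0=13  [base 4] 3·4 + 1  →[4↦5]→  3·5 + 1 = 16  −1 ⇒ G_1=15
G_1=15  [base 5] 3·5  →[5↦6]→  3·6 = 18  −1 ⇒ G_2=17
G_2=17  [base 6] 2·6 + 5  →[6↦7]→  2·7 + 5 = 19  −1 ⇒ G_3=18

ω·2 + 5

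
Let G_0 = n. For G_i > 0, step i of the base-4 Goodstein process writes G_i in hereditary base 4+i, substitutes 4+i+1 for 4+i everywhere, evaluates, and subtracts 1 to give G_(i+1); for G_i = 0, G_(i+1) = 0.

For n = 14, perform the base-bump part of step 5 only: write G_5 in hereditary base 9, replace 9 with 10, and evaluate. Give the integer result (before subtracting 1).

[0] 14 ≡ 3·4 + 2 (base 4). Lift 5: 17. −1: 16.
[1] 16 ≡ 3·5 + 1 (base 5). Lift 6: 19. −1: 18.
[2] 18 ≡ 3·6 (base 6). Lift 7: 21. −1: 20.
[3] 20 ≡ 2·7 + 6 (base 7). Lift 8: 22. −1: 21.
[4] 21 ≡ 2·8 + 5 (base 8). Lift 9: 23. −1: 22.
[5] 22 ≡ 2·9 + 4 (base 9). Lift 10: 24. −1: 23.

24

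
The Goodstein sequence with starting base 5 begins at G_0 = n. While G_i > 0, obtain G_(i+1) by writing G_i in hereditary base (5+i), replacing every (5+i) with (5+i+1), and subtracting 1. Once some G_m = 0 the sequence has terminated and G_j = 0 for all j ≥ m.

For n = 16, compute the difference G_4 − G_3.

1

step 0: 16 = 3·5 + 1; sub 6 for 5: 3·6 + 1; = 19; G_1 = 19−1 = 18
step 1: 18 = 3·6; sub 7 for 6: 3·7; = 21; G_2 = 21−1 = 20
step 2: 20 = 2·7 + 6; sub 8 for 7: 2·8 + 6; = 22; G_3 = 22−1 = 21
step 3: 21 = 2·8 + 5; sub 9 for 8: 2·9 + 5; = 23; G_4 = 23−1 = 22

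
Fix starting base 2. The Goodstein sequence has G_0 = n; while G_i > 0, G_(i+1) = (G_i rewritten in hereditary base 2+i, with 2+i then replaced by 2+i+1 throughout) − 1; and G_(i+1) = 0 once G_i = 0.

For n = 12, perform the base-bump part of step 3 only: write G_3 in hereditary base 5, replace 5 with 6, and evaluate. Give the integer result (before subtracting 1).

12 —HB2→ 2^(2 + 1) + 2^2 —bump→ 3^(3 + 1) + 3^3 = 108 —(−1)→ 107
107 —HB3→ 3^(3 + 1) + 2·3^2 + 2·3 + 2 —bump→ 4^(4 + 1) + 2·4^2 + 2·4 + 2 = 1066 —(−1)→ 1065
1065 —HB4→ 4^(4 + 1) + 2·4^2 + 2·4 + 1 —bump→ 5^(5 + 1) + 2·5^2 + 2·5 + 1 = 15686 —(−1)→ 15685
15685 —HB5→ 5^(5 + 1) + 2·5^2 + 2·5 —bump→ 6^(6 + 1) + 2·6^2 + 2·6 = 280020 —(−1)→ 280019

280020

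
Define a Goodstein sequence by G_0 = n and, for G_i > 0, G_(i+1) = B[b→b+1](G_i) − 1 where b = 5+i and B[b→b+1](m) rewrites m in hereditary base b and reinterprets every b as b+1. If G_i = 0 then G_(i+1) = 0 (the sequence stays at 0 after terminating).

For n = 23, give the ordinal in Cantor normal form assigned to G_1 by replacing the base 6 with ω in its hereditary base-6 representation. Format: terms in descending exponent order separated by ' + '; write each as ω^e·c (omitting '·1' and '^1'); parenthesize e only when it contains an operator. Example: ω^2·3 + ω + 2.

ω·4 + 2

[0] 23 ≡ 4·5 + 3 (base 5). Lift 6: 27. −1: 26.
[1] 26 ≡ 4·6 + 2 (base 6). Lift 7: 30. −1: 29.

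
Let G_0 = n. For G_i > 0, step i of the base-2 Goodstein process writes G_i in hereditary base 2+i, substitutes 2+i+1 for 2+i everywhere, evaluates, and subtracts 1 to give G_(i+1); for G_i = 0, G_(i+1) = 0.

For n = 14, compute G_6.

14 —HB2→ 2^(2 + 1) + 2^2 + 2 —bump→ 3^(3 + 1) + 3^3 + 3 = 111 —(−1)→ 110
110 —HB3→ 3^(3 + 1) + 3^3 + 2 —bump→ 4^(4 + 1) + 4^4 + 2 = 1282 —(−1)→ 1281
1281 —HB4→ 4^(4 + 1) + 4^4 + 1 —bump→ 5^(5 + 1) + 5^5 + 1 = 18751 —(−1)→ 18750
18750 —HB5→ 5^(5 + 1) + 5^5 —bump→ 6^(6 + 1) + 6^6 = 326592 —(−1)→ 326591
326591 —HB6→ 6^(6 + 1) + 5·6^5 + 5·6^4 + 5·6^3 + 5·6^2 + 5·6 + 5 —bump→ 7^(7 + 1) + 5·7^5 + 5·7^4 + 5·7^3 + 5·7^2 + 5·7 + 5 = 5862841 —(−1)→ 5862840
5862840 —HB7→ 7^(7 + 1) + 5·7^5 + 5·7^4 + 5·7^3 + 5·7^2 + 5·7 + 4 —bump→ 8^(8 + 1) + 5·8^5 + 5·8^4 + 5·8^3 + 5·8^2 + 5·8 + 4 = 134404972 —(−1)→ 134404971
134404971 —HB8→ 8^(8 + 1) + 5·8^5 + 5·8^4 + 5·8^3 + 5·8^2 + 5·8 + 3 —bump→ 9^(9 + 1) + 5·9^5 + 5·9^4 + 5·9^3 + 5·9^2 + 5·9 + 3 = 3487116549 —(−1)→ 3487116548

134404971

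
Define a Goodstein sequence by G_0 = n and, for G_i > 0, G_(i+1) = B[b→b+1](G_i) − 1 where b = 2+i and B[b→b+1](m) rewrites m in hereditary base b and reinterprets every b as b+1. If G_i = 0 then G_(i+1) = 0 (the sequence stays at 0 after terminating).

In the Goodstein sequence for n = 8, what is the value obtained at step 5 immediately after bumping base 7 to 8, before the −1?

(0) 8|_2 = 2^(2 + 1) ↦ 3^(3 + 1)|_3 = 81 ⇒ 80
(1) 80|_3 = 2·3^3 + 2·3^2 + 2·3 + 2 ↦ 2·4^4 + 2·4^2 + 2·4 + 2|_4 = 554 ⇒ 553
(2) 553|_4 = 2·4^4 + 2·4^2 + 2·4 + 1 ↦ 2·5^5 + 2·5^2 + 2·5 + 1|_5 = 6311 ⇒ 6310
(3) 6310|_5 = 2·5^5 + 2·5^2 + 2·5 ↦ 2·6^6 + 2·6^2 + 2·6|_6 = 93396 ⇒ 93395
(4) 93395|_6 = 2·6^6 + 2·6^2 + 6 + 5 ↦ 2·7^7 + 2·7^2 + 7 + 5|_7 = 1647196 ⇒ 1647195
(5) 1647195|_7 = 2·7^7 + 2·7^2 + 7 + 4 ↦ 2·8^8 + 2·8^2 + 8 + 4|_8 = 33554572 ⇒ 33554571

33554572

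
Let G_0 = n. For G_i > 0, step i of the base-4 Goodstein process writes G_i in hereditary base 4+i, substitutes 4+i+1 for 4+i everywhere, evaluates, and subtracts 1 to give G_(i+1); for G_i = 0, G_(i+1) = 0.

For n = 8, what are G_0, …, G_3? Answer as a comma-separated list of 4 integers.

8, 9, 9, 9

i=0: 8 = 2·4 (b=4); 4→5: 2·5 = 10; 10−1 = 9
i=1: 9 = 5 + 4 (b=5); 5→6: 6 + 4 = 10; 10−1 = 9
i=2: 9 = 6 + 3 (b=6); 6→7: 7 + 3 = 10; 10−1 = 9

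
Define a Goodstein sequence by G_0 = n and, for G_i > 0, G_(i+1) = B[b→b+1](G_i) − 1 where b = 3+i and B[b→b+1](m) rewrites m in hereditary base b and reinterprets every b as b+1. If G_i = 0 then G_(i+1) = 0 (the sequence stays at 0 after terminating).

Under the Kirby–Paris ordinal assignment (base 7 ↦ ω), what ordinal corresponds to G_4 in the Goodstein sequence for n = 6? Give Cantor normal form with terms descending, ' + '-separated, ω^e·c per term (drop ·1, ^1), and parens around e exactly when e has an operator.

base 3: 6 = 2·3; at 4: 2·4 = 8; next = 7
base 4: 7 = 4 + 3; at 5: 5 + 3 = 8; next = 7
base 5: 7 = 5 + 2; at 6: 6 + 2 = 8; next = 7
base 6: 7 = 6 + 1; at 7: 7 + 1 = 8; next = 7
base 7: 7 = 7; at 8: 8 = 8; next = 7

ω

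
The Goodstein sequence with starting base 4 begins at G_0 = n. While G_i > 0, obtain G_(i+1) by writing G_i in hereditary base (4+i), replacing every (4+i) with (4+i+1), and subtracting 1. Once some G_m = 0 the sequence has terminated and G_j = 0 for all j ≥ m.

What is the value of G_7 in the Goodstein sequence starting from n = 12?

G_0 = 12. HB_4(12) = 3·4. Bump = 15. G_1 = 14.
G_1 = 14. HB_5(14) = 2·5 + 4. Bump = 16. G_2 = 15.
G_2 = 15. HB_6(15) = 2·6 + 3. Bump = 17. G_3 = 16.
G_3 = 16. HB_7(16) = 2·7 + 2. Bump = 18. G_4 = 17.
G_4 = 17. HB_8(17) = 2·8 + 1. Bump = 19. G_5 = 18.
G_5 = 18. HB_9(18) = 2·9. Bump = 20. G_6 = 19.
G_6 = 19. HB_10(19) = 10 + 9. Bump = 20. G_7 = 19.
G_7 = 19. HB_11(19) = 11 + 8. Bump = 20. G_8 = 19.

19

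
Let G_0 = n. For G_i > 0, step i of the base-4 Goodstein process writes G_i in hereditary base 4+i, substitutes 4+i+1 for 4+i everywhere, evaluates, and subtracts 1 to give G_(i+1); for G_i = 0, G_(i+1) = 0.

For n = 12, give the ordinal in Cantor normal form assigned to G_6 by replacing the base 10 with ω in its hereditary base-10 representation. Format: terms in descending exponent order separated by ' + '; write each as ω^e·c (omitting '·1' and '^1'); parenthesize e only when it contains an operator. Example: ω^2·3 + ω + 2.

ω + 9

G_0 = 12. HB_4(12) = 3·4. Bump = 15. G_1 = 14.
G_1 = 14. HB_5(14) = 2·5 + 4. Bump = 16. G_2 = 15.
G_2 = 15. HB_6(15) = 2·6 + 3. Bump = 17. G_3 = 16.
G_3 = 16. HB_7(16) = 2·7 + 2. Bump = 18. G_4 = 17.
G_4 = 17. HB_8(17) = 2·8 + 1. Bump = 19. G_5 = 18.
G_5 = 18. HB_9(18) = 2·9. Bump = 20. G_6 = 19.
G_6 = 19. HB_10(19) = 10 + 9. Bump = 20. G_7 = 19.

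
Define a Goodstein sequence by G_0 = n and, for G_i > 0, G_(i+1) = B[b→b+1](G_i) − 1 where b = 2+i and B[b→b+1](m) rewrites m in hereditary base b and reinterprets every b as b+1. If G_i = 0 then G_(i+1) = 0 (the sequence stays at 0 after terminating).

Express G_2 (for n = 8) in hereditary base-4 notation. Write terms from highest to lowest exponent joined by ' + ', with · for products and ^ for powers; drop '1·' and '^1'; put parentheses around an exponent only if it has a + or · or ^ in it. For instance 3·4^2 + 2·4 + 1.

G_0=8  [base 2] 2^(2 + 1)  →[2↦3]→  3^(3 + 1) = 81  −1 ⇒ G_1=80
G_1=80  [base 3] 2·3^3 + 2·3^2 + 2·3 + 2  →[3↦4]→  2·4^4 + 2·4^2 + 2·4 + 2 = 554  −1 ⇒ G_2=553
G_2=553  [base 4] 2·4^4 + 2·4^2 + 2·4 + 1  →[4↦5]→  2·5^5 + 2·5^2 + 2·5 + 1 = 6311  −1 ⇒ G_3=6310

2·4^4 + 2·4^2 + 2·4 + 1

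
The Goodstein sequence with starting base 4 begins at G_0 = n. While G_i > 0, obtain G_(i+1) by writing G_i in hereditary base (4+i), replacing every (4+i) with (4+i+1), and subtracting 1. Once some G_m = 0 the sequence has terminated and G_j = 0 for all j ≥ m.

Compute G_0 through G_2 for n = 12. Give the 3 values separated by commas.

base 4: 12 = 3·4; at 5: 3·5 = 15; next = 14
base 5: 14 = 2·5 + 4; at 6: 2·6 + 4 = 16; next = 15

12, 14, 15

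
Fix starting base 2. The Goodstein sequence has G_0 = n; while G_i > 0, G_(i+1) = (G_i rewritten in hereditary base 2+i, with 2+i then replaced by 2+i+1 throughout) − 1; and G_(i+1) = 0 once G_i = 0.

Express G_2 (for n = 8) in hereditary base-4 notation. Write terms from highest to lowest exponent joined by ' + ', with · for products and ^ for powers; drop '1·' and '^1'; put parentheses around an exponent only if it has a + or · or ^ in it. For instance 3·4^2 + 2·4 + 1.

2·4^4 + 2·4^2 + 2·4 + 1

8 —HB2→ 2^(2 + 1) —bump→ 3^(3 + 1) = 81 —(−1)→ 80
80 —HB3→ 2·3^3 + 2·3^2 + 2·3 + 2 —bump→ 2·4^4 + 2·4^2 + 2·4 + 2 = 554 —(−1)→ 553
553 —HB4→ 2·4^4 + 2·4^2 + 2·4 + 1 —bump→ 2·5^5 + 2·5^2 + 2·5 + 1 = 6311 —(−1)→ 6310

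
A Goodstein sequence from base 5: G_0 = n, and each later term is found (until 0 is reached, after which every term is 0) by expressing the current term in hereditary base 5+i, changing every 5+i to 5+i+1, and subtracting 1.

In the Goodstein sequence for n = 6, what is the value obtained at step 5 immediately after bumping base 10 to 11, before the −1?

3

base 5: 6 = 5 + 1; at 6: 6 + 1 = 7; next = 6
base 6: 6 = 6; at 7: 7 = 7; next = 6
base 7: 6 = 6; at 8: 6 = 6; next = 5
base 8: 5 = 5; at 9: 5 = 5; next = 4
base 9: 4 = 4; at 10: 4 = 4; next = 3
base 10: 3 = 3; at 11: 3 = 3; next = 2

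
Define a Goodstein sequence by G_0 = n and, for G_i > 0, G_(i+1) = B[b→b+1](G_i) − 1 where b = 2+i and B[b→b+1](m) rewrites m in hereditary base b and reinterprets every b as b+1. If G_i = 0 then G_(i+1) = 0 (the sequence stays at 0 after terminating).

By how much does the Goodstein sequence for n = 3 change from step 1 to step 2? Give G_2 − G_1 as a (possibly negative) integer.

0

step 0: 3 = 2 + 1; sub 3 for 2: 3 + 1; = 4; G_1 = 4−1 = 3
step 1: 3 = 3; sub 4 for 3: 4; = 4; G_2 = 4−1 = 3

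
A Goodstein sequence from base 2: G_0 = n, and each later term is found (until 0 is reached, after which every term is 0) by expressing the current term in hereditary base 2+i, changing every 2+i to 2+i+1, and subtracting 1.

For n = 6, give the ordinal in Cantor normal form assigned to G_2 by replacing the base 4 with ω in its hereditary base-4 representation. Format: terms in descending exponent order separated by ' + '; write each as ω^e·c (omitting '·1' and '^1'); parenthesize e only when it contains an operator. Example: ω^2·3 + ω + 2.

G_0=6  [base 2] 2^2 + 2  →[2↦3]→  3^3 + 3 = 30  −1 ⇒ G_1=29
G_1=29  [base 3] 3^3 + 2  →[3↦4]→  4^4 + 2 = 258  −1 ⇒ G_2=257

ω^ω + 1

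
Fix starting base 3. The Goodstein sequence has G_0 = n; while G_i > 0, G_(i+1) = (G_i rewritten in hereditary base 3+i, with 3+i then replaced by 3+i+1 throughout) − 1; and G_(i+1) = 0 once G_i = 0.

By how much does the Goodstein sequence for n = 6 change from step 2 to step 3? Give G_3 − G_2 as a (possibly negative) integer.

0

step 0: 6 = 2·3; sub 4 for 3: 2·4; = 8; G_1 = 8−1 = 7
step 1: 7 = 4 + 3; sub 5 for 4: 5 + 3; = 8; G_2 = 8−1 = 7
step 2: 7 = 5 + 2; sub 6 for 5: 6 + 2; = 8; G_3 = 8−1 = 7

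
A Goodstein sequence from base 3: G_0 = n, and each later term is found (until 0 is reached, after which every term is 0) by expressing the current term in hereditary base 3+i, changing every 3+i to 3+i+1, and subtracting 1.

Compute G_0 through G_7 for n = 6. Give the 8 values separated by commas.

6 —HB3→ 2·3 —bump→ 2·4 = 8 —(−1)→ 7
7 —HB4→ 4 + 3 —bump→ 5 + 3 = 8 —(−1)→ 7
7 —HB5→ 5 + 2 —bump→ 6 + 2 = 8 —(−1)→ 7
7 —HB6→ 6 + 1 —bump→ 7 + 1 = 8 —(−1)→ 7
7 —HB7→ 7 —bump→ 8 = 8 —(−1)→ 7
7 —HB8→ 7 —bump→ 7 = 7 —(−1)→ 6
6 —HB9→ 6 —bump→ 6 = 6 —(−1)→ 5

6, 7, 7, 7, 7, 7, 6, 5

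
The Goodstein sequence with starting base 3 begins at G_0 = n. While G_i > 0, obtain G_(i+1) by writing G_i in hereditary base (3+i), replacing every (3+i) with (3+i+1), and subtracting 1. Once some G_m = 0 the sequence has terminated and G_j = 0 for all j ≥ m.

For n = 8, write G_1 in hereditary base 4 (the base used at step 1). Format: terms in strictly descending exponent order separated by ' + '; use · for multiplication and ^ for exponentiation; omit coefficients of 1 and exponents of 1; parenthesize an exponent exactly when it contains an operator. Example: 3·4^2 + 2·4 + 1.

2·4 + 1

G_0=8  [base 3] 2·3 + 2  →[3↦4]→  2·4 + 2 = 10  −1 ⇒ G_1=9
G_1=9  [base 4] 2·4 + 1  →[4↦5]→  2·5 + 1 = 11  −1 ⇒ G_2=10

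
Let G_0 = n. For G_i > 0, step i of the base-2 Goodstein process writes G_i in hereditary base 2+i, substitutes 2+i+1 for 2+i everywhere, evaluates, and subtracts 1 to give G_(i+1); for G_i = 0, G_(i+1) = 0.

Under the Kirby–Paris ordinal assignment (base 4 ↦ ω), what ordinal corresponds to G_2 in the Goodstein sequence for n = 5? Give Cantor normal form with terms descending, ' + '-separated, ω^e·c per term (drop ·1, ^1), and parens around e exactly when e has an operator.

step 0: 5 = 2^2 + 1; sub 3 for 2: 3^3 + 1; = 28; G_1 = 28−1 = 27
step 1: 27 = 3^3; sub 4 for 3: 4^4; = 256; G_2 = 256−1 = 255
step 2: 255 = 3·4^3 + 3·4^2 + 3·4 + 3; sub 5 for 4: 3·5^3 + 3·5^2 + 3·5 + 3; = 468; G_3 = 468−1 = 467

ω^3·3 + ω^2·3 + ω·3 + 3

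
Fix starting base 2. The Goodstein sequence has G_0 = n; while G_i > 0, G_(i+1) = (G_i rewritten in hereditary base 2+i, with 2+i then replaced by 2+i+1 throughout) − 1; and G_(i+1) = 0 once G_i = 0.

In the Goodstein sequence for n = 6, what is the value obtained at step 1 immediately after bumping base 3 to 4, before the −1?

258

G_0=6  [base 2] 2^2 + 2  →[2↦3]→  3^3 + 3 = 30  −1 ⇒ G_1=29
G_1=29  [base 3] 3^3 + 2  →[3↦4]→  4^4 + 2 = 258  −1 ⇒ G_2=257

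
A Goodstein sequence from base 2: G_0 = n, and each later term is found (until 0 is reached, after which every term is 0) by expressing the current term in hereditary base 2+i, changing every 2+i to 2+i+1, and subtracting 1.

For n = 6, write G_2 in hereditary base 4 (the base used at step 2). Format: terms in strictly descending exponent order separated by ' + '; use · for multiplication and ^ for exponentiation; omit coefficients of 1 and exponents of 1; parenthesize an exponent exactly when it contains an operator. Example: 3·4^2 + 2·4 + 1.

base 2: 6 = 2^2 + 2; at 3: 3^3 + 3 = 30; next = 29
base 3: 29 = 3^3 + 2; at 4: 4^4 + 2 = 258; next = 257
base 4: 257 = 4^4 + 1; at 5: 5^5 + 1 = 3126; next = 3125

4^4 + 1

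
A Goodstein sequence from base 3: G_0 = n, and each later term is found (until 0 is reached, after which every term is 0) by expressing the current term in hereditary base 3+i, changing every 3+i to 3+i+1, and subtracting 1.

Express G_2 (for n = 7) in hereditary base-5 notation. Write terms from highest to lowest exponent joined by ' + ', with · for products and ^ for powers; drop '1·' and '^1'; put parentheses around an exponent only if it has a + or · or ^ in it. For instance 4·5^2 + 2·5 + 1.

i=0: 7 = 2·3 + 1 (b=3); 3→4: 2·4 + 1 = 9; 9−1 = 8
i=1: 8 = 2·4 (b=4); 4→5: 2·5 = 10; 10−1 = 9

5 + 4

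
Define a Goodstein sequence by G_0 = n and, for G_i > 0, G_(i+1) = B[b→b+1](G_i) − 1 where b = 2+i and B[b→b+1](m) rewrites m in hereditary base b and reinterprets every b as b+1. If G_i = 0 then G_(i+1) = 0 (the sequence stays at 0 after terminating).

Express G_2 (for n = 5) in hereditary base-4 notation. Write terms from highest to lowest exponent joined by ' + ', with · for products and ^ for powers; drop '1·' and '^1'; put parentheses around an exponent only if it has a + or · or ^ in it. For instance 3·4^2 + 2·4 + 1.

3·4^3 + 3·4^2 + 3·4 + 3

base 2: 5 = 2^2 + 1; at 3: 3^3 + 1 = 28; next = 27
base 3: 27 = 3^3; at 4: 4^4 = 256; next = 255
base 4: 255 = 3·4^3 + 3·4^2 + 3·4 + 3; at 5: 3·5^3 + 3·5^2 + 3·5 + 3 = 468; next = 467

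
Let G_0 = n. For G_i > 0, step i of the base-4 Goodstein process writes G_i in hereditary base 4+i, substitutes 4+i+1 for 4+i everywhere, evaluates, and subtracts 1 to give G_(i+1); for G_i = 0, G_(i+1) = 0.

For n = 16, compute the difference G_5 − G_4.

3

G_0=16  [base 4] 4^2  →[4↦5]→  5^2 = 25  −1 ⇒ G_1=24
G_1=24  [base 5] 4·5 + 4  →[5↦6]→  4·6 + 4 = 28  −1 ⇒ G_2=27
G_2=27  [base 6] 4·6 + 3  →[6↦7]→  4·7 + 3 = 31  −1 ⇒ G_3=30
G_3=30  [base 7] 4·7 + 2  →[7↦8]→  4·8 + 2 = 34  −1 ⇒ G_4=33
G_4=33  [base 8] 4·8 + 1  →[8↦9]→  4·9 + 1 = 37  −1 ⇒ G_5=36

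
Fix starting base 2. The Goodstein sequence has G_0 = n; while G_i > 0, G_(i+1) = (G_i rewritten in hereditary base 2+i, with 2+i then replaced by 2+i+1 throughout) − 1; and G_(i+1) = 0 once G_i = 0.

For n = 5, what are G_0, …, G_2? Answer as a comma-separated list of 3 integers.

(0) 5|_2 = 2^2 + 1 ↦ 3^3 + 1|_3 = 28 ⇒ 27
(1) 27|_3 = 3^3 ↦ 4^4|_4 = 256 ⇒ 255

5, 27, 255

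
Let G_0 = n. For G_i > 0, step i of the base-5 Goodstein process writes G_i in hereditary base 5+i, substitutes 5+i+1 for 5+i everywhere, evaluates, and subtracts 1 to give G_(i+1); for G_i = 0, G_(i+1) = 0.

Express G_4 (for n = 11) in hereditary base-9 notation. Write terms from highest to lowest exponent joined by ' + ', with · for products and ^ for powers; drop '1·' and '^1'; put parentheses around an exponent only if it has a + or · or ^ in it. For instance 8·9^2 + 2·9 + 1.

step 0: 11 = 2·5 + 1; sub 6 for 5: 2·6 + 1; = 13; G_1 = 13−1 = 12
step 1: 12 = 2·6; sub 7 for 6: 2·7; = 14; G_2 = 14−1 = 13
step 2: 13 = 7 + 6; sub 8 for 7: 8 + 6; = 14; G_3 = 14−1 = 13
step 3: 13 = 8 + 5; sub 9 for 8: 9 + 5; = 14; G_4 = 14−1 = 13
step 4: 13 = 9 + 4; sub 10 for 9: 10 + 4; = 14; G_5 = 14−1 = 13

9 + 4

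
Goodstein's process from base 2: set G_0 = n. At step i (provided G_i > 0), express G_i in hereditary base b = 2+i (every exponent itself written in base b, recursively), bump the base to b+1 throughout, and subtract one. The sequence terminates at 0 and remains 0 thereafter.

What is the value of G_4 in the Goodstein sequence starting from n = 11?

279937

11 —HB2→ 2^(2 + 1) + 2 + 1 —bump→ 3^(3 + 1) + 3 + 1 = 85 —(−1)→ 84
84 —HB3→ 3^(3 + 1) + 3 —bump→ 4^(4 + 1) + 4 = 1028 —(−1)→ 1027
1027 —HB4→ 4^(4 + 1) + 3 —bump→ 5^(5 + 1) + 3 = 15628 —(−1)→ 15627
15627 —HB5→ 5^(5 + 1) + 2 —bump→ 6^(6 + 1) + 2 = 279938 —(−1)→ 279937
279937 —HB6→ 6^(6 + 1) + 1 —bump→ 7^(7 + 1) + 1 = 5764802 —(−1)→ 5764801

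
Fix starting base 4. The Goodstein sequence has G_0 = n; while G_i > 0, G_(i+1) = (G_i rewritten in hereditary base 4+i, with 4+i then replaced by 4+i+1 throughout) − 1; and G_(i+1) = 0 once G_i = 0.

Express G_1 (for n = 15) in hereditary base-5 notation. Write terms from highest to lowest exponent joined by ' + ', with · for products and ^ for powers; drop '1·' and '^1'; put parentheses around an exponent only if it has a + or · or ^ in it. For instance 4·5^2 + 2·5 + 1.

i=0: 15 = 3·4 + 3 (b=4); 4→5: 3·5 + 3 = 18; 18−1 = 17
i=1: 17 = 3·5 + 2 (b=5); 5→6: 3·6 + 2 = 20; 20−1 = 19

3·5 + 2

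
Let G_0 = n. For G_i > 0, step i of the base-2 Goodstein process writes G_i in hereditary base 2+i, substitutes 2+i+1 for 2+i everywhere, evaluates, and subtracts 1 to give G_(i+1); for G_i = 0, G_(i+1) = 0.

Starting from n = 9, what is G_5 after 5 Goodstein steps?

2471826

[0] 9 ≡ 2^(2 + 1) + 1 (base 2). Lift 3: 82. −1: 81.
[1] 81 ≡ 3^(3 + 1) (base 3). Lift 4: 1024. −1: 1023.
[2] 1023 ≡ 3·4^4 + 3·4^3 + 3·4^2 + 3·4 + 3 (base 4). Lift 5: 9843. −1: 9842.
[3] 9842 ≡ 3·5^5 + 3·5^3 + 3·5^2 + 3·5 + 2 (base 5). Lift 6: 140744. −1: 140743.
[4] 140743 ≡ 3·6^6 + 3·6^3 + 3·6^2 + 3·6 + 1 (base 6). Lift 7: 2471827. −1: 2471826.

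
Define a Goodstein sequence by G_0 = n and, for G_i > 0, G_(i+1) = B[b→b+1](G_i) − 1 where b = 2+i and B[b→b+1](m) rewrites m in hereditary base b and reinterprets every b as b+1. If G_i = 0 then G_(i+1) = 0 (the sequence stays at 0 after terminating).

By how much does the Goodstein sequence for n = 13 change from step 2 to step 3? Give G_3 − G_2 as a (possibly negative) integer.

(0) 13|_2 = 2^(2 + 1) + 2^2 + 1 ↦ 3^(3 + 1) + 3^3 + 1|_3 = 109 ⇒ 108
(1) 108|_3 = 3^(3 + 1) + 3^3 ↦ 4^(4 + 1) + 4^4|_4 = 1280 ⇒ 1279
(2) 1279|_4 = 4^(4 + 1) + 3·4^3 + 3·4^2 + 3·4 + 3 ↦ 5^(5 + 1) + 3·5^3 + 3·5^2 + 3·5 + 3|_5 = 16093 ⇒ 16092

14813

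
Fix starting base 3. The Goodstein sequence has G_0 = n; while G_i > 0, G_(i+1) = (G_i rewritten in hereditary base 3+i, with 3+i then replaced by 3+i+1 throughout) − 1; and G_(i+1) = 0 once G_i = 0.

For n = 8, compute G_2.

10

base 3: 8 = 2·3 + 2; at 4: 2·4 + 2 = 10; next = 9
base 4: 9 = 2·4 + 1; at 5: 2·5 + 1 = 11; next = 10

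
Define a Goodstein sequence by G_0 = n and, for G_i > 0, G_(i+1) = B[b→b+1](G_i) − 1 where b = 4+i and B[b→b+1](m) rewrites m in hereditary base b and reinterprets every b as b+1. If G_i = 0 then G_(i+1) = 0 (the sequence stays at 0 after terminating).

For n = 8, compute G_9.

6

G_0=8  [base 4] 2·4  →[4↦5]→  2·5 = 10  −1 ⇒ G_1=9
G_1=9  [base 5] 5 + 4  →[5↦6]→  6 + 4 = 10  −1 ⇒ G_2=9
G_2=9  [base 6] 6 + 3  →[6↦7]→  7 + 3 = 10  −1 ⇒ G_3=9
G_3=9  [base 7] 7 + 2  →[7↦8]→  8 + 2 = 10  −1 ⇒ G_4=9
G_4=9  [base 8] 8 + 1  →[8↦9]→  9 + 1 = 10  −1 ⇒ G_5=9
G_5=9  [base 9] 9  →[9↦10]→  10 = 10  −1 ⇒ G_6=9
G_6=9  [base 10] 9  →[10↦11]→  9 = 9  −1 ⇒ G_7=8
G_7=8  [base 11] 8  →[11↦12]→  8 = 8  −1 ⇒ G_8=7
G_8=7  [base 12] 7  →[12↦13]→  7 = 7  −1 ⇒ G_9=6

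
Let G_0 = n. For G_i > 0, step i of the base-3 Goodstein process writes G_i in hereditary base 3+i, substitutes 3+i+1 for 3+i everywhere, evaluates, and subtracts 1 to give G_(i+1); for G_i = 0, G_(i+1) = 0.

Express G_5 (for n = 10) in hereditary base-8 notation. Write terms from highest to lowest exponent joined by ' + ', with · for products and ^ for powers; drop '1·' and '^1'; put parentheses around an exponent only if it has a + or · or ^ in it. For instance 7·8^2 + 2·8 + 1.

G_0=10  [base 3] 3^2 + 1  →[3↦4]→  4^2 + 1 = 17  −1 ⇒ G_1=16
G_1=16  [base 4] 4^2  →[4↦5]→  5^2 = 25  −1 ⇒ G_2=24
G_2=24  [base 5] 4·5 + 4  →[5↦6]→  4·6 + 4 = 28  −1 ⇒ G_3=27
G_3=27  [base 6] 4·6 + 3  →[6↦7]→  4·7 + 3 = 31  −1 ⇒ G_4=30
G_4=30  [base 7] 4·7 + 2  →[7↦8]→  4·8 + 2 = 34  −1 ⇒ G_5=33
G_5=33  [base 8] 4·8 + 1  →[8↦9]→  4·9 + 1 = 37  −1 ⇒ G_6=36

4·8 + 1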